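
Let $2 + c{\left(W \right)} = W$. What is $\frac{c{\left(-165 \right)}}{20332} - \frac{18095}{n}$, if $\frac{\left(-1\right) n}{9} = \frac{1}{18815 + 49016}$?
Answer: $\frac{24955536344237}{182988} \approx 1.3638 \cdot 10^{8}$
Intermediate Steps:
$c{\left(W \right)} = -2 + W$
$n = - \frac{9}{67831}$ ($n = - \frac{9}{18815 + 49016} = - \frac{9}{67831} \approx -0.00013268$)
$\frac{c{\left(-165 \right)}}{20332} - \frac{18095}{n} = \frac{-2 - 165}{20332} - \frac{18095}{- \frac{9}{67831}} = \left(-167\right) \frac{1}{20332} - - \frac{1227401945}{9} = - \frac{167}{20332} + \frac{1227401945}{9} = \frac{24955536344237}{182988}$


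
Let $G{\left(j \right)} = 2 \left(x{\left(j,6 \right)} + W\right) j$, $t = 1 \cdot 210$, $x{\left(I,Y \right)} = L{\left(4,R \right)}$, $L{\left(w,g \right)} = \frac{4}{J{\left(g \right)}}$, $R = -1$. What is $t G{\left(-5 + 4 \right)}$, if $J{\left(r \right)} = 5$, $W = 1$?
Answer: $-756$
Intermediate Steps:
$L{\left(w,g \right)} = \frac{4}{5}$
$x{\left(I,Y \right)} = \frac{4}{5}$
$t = 210$
$G{\left(j \right)} = \frac{18 j}{5}$ ($G{\left(j \right)} = 2 \left(\frac{4}{5} + 1\right) j = 2 \cdot \frac{9}{5} j = \frac{18 j}{5}$)
$t G{\left(-5 + 4 \right)} = 210 \frac{18 \left(-5 + 4\right)}{5} = 210 \cdot \frac{18}{5} \left(-1\right) = 210 \left(- \frac{18}{5}\right) = -756$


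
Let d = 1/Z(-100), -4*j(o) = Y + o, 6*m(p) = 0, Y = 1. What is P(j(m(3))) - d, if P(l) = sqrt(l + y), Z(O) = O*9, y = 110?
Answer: 1/900 + sqrt(439)/2 ≈ 10.477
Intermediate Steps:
m(p) = 0 (m(p) = (1/6)*0 = 0)
j(o) = -1/4 - o/4 (j(o) = -(1 + o)/4 = -1/4 - o/4)
Z(O) = 9*O
P(l) = sqrt(110 + l) (P(l) = sqrt(l + 110) = sqrt(110 + l))
d = -1/900 (d = 1/(9*(-100)) = 1/(-900) = -1/900 ≈ -0.0011111)
P(j(m(3))) - d = sqrt(110 + (-1/4 - 1/4*0)) - 1*(-1/900) = sqrt(110 + (-1/4 + 0)) + 1/900 = sqrt(110 - 1/4) + 1/900 = sqrt(439/4) + 1/900 = sqrt(439)/2 + 1/900 = 1/900 + sqrt(439)/2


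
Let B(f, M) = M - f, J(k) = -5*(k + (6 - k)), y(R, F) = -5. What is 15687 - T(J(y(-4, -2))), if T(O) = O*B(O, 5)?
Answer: 16737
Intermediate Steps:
J(k) = -30 (J(k) = -5*6 = -30)
T(O) = O*(5 - O)
15687 - T(J(y(-4, -2))) = 15687 - (-30)*(5 - 1*(-30)) = 15687 - (-30)*(5 + 30) = 15687 - (-30)*35 = 15687 - 1*(-1050) = 15687 + 1050 = 16737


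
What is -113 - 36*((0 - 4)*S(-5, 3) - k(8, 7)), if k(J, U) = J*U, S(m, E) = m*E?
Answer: -257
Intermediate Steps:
S(m, E) = E*m
-113 - 36*((0 - 4)*S(-5, 3) - k(8, 7)) = -113 - 36*((0 - 4)*(3*(-5)) - 8*7) = -113 - 36*(-4*(-15) - 1*56) = -113 - 36*(60 - 56) = -113 - 36*4 = -113 - 144 = -257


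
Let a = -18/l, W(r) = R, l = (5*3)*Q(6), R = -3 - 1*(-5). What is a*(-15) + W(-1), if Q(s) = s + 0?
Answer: 5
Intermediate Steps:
Q(s) = s
R = 2 (R = -3 + 5 = 2)
l = 90 (l = (5*3)*6 = 15*6 = 90)
W(r) = 2
a = -1/5 (a = -18/90 = -18*1/90 = -1/5 ≈ -0.20000)
a*(-15) + W(-1) = -1/5*(-15) + 2 = 3 + 2 = 5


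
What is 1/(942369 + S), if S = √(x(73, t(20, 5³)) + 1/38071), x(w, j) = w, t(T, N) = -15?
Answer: 35876930199/33809306831922247 - 4*√6612894629/33809306831922247 ≈ 1.0611e-6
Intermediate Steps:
S = 4*√6612894629/38071 (S = √(73 + 1/38071) = √(2779184/38071) = 4*√6612894629/38071 ≈ 8.5440)
1/(942369 + S) = 1/(942369 + 4*√6612894629/38071)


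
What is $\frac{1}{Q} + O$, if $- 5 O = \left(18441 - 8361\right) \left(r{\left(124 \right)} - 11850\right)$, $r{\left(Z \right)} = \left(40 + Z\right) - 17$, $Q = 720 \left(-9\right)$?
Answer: $\frac{152884247039}{6480} \approx 2.3593 \cdot 10^{7}$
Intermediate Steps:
$Q = -6480$
$r{\left(Z \right)} = 23 + Z$
$O = 23593248$ ($O = - \frac{\left(18441 - 8361\right) \left(\left(23 + 124\right) - 11850\right)}{5} = - \frac{10080 \left(147 - 11850\right)}{5} = - \frac{10080 \left(-11703\right)}{5} = \left(- \frac{1}{5}\right) \left(-117966240\right) = 23593248$)
$\frac{1}{Q} + O = \frac{1}{-6480} + 23593248 = - \frac{1}{6480} + 23593248 = \frac{152884247039}{6480}$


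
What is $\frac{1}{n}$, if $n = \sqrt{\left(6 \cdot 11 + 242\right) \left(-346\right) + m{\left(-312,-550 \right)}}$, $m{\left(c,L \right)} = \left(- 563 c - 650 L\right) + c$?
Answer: $\frac{\sqrt{11841}}{71046} \approx 0.0015316$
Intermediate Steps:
$m{\left(c,L \right)} = - 650 L - 562 c$ ($m{\left(c,L \right)} = \left(- 650 L - 563 c\right) + c = - 650 L - 562 c$)
$n = 6 \sqrt{11841}$ ($n = \sqrt{\left(6 \cdot 11 + 242\right) \left(-346\right) - -532844} = \sqrt{\left(66 + 242\right) \left(-346\right) + \left(357500 + 175344\right)} = \sqrt{308 \left(-346\right) + 532844} = \sqrt{-106568 + 532844} = \sqrt{426276} = 6 \sqrt{11841} \approx 652.9$)
$\frac{1}{n} = \frac{1}{6 \sqrt{11841}} = \frac{\sqrt{11841}}{71046}$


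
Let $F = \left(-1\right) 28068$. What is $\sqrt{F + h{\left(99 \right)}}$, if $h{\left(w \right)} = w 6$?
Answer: $i \sqrt{27474} \approx 165.75 i$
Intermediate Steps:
$F = -28068$
$h{\left(w \right)} = 6 w$
$\sqrt{F + h{\left(99 \right)}} = \sqrt{-28068 + 6 \cdot 99} = \sqrt{-28068 + 594} = \sqrt{-27474} = i \sqrt{27474}$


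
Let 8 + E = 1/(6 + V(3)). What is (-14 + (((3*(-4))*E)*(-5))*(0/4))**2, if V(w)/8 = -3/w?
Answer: 196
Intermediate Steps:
V(w) = -24/w (V(w) = 8*(-3/w) = -24/w)
E = -17/2 (E = -8 + 1/(6 - 24/3) = -8 + 1/(6 - 24*1/3) = -8 + 1/(6 - 8) = -8 + 1/(-2) = -8 - 1/2 = -17/2 ≈ -8.5000)
(-14 + (((3*(-4))*E)*(-5))*(0/4))**2 = (-14 + (((3*(-4))*(-17/2))*(-5))*(0/4))**2 = (-14 + (-12*(-17/2)*(-5))*(0*(1/4)))**2 = (-14 + (102*(-5))*0)**2 = (-14 - 510*0)**2 = (-14 + 0)**2 = (-14)**2 = 196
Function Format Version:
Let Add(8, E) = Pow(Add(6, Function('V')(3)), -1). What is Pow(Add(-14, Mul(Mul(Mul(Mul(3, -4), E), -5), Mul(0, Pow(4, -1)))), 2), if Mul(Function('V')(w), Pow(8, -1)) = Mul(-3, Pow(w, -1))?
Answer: 196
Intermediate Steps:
Function('V')(w) = Mul(-24, Pow(w, -1)) (Function('V')(w) = Mul(8, Mul(-3, Pow(w, -1))) = Mul(-24, Pow(w, -1)))
E = Rational(-17, 2) (E = Add(-8, Pow(Add(6, Mul(-24, Pow(3, -1))), -1)) = Add(-8, Pow(Add(6, Mul(-24, Rational(1, 3))), -1)) = Add(-8, Pow(Add(6, -8), -1)) = Add(-8, Pow(-2, -1)) = Add(-8, Rational(-1, 2)) = Rational(-17, 2) ≈ -8.5000)
Pow(Add(-14, Mul(Mul(Mul(Mul(3, -4), E), -5), Mul(0, Pow(4, -1)))), 2) = Pow(Add(-14, Mul(Mul(Mul(Mul(3, -4), Rational(-17, 2)), -5), Mul(0, Pow(4, -1)))), 2) = Pow(Add(-14, Mul(Mul(Mul(-12, Rational(-17, 2)), -5), Mul(0, Rational(1, 4)))), 2) = Pow(Add(-14, Mul(Mul(102, -5), 0)), 2) = Pow(Add(-14, Mul(-510, 0)), 2) = Pow(Add(-14, 0), 2) = Pow(-14, 2) = 196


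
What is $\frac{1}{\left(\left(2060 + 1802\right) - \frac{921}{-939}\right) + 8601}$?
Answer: $\frac{313}{3901226} \approx 8.0231 \cdot 10^{-5}$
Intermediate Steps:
$\frac{1}{\left(\left(2060 + 1802\right) - \frac{921}{-939}\right) + 8601} = \frac{1}{\left(3862 - - \frac{307}{313}\right) + 8601} = \frac{1}{\left(3862 + \frac{307}{313}\right) + 8601} = \frac{1}{\frac{1209113}{313} + 8601} = \frac{1}{\frac{3901226}{313}} = \frac{313}{3901226}$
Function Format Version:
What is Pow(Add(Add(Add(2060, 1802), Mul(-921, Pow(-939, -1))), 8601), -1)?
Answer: Rational(313, 3901226) ≈ 8.0231e-5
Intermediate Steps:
Pow(Add(Add(Add(2060, 1802), Mul(-921, Pow(-939, -1))), 8601), -1) = Pow(Add(Add(3862, Mul(-921, Rational(-1, 939))), 8601), -1) = Pow(Add(Add(3862, Rational(307, 313)), 8601), -1) = Pow(Add(Rational(1209113, 313), 8601), -1) = Pow(Rational(3901226, 313), -1) = Rational(313, 3901226)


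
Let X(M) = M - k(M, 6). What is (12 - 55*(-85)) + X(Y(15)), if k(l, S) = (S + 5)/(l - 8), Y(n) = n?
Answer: 32903/7 ≈ 4700.4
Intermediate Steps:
k(l, S) = (5 + S)/(-8 + l)
X(M) = M - 11/(-8 + M) (X(M) = M - (5 + 6)/(-8 + M) = M - 11/(-8 + M))
(12 - 55*(-85)) + X(Y(15)) = (12 - 55*(-85)) + (-11 + 15*(-8 + 15))/(-8 + 15) = (12 + 4675) + (-11 + 15*7)/7 = 4687 + (-11 + 105)/7 = 4687 + (⅐)*94 = 4687 + 94/7 = 32903/7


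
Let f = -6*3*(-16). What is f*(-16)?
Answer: -4608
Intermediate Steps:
f = 288 (f = -18*(-16) = 288)
f*(-16) = 288*(-16) = -4608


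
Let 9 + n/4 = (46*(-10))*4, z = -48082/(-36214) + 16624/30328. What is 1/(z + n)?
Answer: -68643637/507559573475 ≈ -0.00013524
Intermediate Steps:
z = 128765777/68643637 (z = -48082*(-1/36214) + 16624*(1/30328) = 24041/18107 + 2078/3791 = 128765777/68643637 ≈ 1.8759)
n = -7396 (n = -36 + 4*((46*(-10))*4) = -36 + 4*(-460*4) = -36 + 4*(-1840) = -36 - 7360 = -7396)
1/(z + n) = 1/(128765777/68643637 - 7396) = 1/(-507559573475/68643637) = -68643637/507559573475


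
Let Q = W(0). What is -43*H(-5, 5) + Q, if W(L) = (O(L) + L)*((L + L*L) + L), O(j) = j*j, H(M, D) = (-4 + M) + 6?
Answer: 129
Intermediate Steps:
H(M, D) = 2 + M
O(j) = j²
W(L) = (L + L²)*(L² + 2*L) (W(L) = (L² + L)*((L + L*L) + L) = (L + L²)*((L + L²) + L) = (L + L²)*(L² + 2*L))
Q = 0 (Q = 0²*(2 + 0² + 3*0) = 0*(2 + 0 + 0) = 0*2 = 0)
-43*H(-5, 5) + Q = -43*(2 - 5) + 0 = -43*(-3) + 0 = 129 + 0 = 129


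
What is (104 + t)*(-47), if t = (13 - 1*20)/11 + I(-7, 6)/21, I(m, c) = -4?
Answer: -1120151/231 ≈ -4849.1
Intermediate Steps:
t = -191/231 (t = (13 - 1*20)/11 - 4/21 = (13 - 20)*(1/11) - 4*1/21 = -7*1/11 - 4/21 = -7/11 - 4/21 = -191/231 ≈ -0.82684)
(104 + t)*(-47) = (104 - 191/231)*(-47) = (23833/231)*(-47) = -1120151/231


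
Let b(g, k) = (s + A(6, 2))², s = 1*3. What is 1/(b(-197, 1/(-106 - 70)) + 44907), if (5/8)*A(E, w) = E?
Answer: 25/1126644 ≈ 2.2190e-5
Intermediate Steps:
A(E, w) = 8*E/5
s = 3
b(g, k) = 3969/25 (b(g, k) = (3 + (8/5)*6)² = (3 + 48/5)² = (63/5)² = 3969/25)
1/(b(-197, 1/(-106 - 70)) + 44907) = 1/(3969/25 + 44907) = 1/(1126644/25) = 25/1126644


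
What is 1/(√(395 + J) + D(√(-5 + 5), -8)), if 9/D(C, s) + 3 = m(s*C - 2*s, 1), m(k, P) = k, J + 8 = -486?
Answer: 13/1868 - 169*I*√11/5604 ≈ 0.0069593 - 0.10002*I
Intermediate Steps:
J = -494 (J = -8 - 486 = -494)
D(C, s) = 9/(-3 - 2*s + C*s) (D(C, s) = 9/(-3 + (s*C - 2*s)) = 9/(-3 + (C*s - 2*s)) = 9/(-3 + (-2*s + C*s)) = 9/(-3 - 2*s + C*s))
1/(√(395 + J) + D(√(-5 + 5), -8)) = 1/(√(395 - 494) + 9/(-3 - 8*(-2 + √(-5 + 5)))) = 1/(√(-99) + 9/(-3 - 8*(-2 + √0))) = 1/(3*I*√11 + 9/(-3 - 8*(-2 + 0))) = 1/(3*I*√11 + 9/(-3 - 8*(-2))) = 1/(3*I*√11 + 9/(-3 + 16)) = 1/(3*I*√11 + 9/13) = 1/(9/13 + 3*I*√11)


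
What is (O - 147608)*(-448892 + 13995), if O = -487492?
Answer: 276203084700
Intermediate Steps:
(O - 147608)*(-448892 + 13995) = (-487492 - 147608)*(-448892 + 13995) = -635100*(-434897) = 276203084700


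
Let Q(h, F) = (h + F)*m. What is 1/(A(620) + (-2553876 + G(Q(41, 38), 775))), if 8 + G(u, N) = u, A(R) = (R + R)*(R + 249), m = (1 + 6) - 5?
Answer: -1/1476166 ≈ -6.7743e-7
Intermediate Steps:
m = 2 (m = 7 - 5 = 2)
A(R) = 2*R*(249 + R) (A(R) = (2*R)*(249 + R) = 2*R*(249 + R))
Q(h, F) = 2*F + 2*h (Q(h, F) = (h + F)*2 = (F + h)*2 = 2*F + 2*h)
G(u, N) = -8 + u
1/(A(620) + (-2553876 + G(Q(41, 38), 775))) = 1/(2*620*(249 + 620) + (-2553876 + (-8 + (2*38 + 2*41)))) = 1/(2*620*869 + (-2553876 + (-8 + (76 + 82)))) = 1/(1077560 + (-2553876 + (-8 + 158))) = 1/(1077560 + (-2553876 + 150)) = 1/(1077560 - 2553726) = 1/(-1476166) = -1/1476166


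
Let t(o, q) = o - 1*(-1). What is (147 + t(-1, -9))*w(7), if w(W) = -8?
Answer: -1176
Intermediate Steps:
t(o, q) = 1 + o (t(o, q) = o + 1 = 1 + o)
(147 + t(-1, -9))*w(7) = (147 + (1 - 1))*(-8) = (147 + 0)*(-8) = 147*(-8) = -1176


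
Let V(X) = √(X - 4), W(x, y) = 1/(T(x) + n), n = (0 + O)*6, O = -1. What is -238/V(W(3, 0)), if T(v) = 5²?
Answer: 238*I*√57/15 ≈ 119.79*I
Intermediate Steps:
T(v) = 25
n = -6 (n = (0 - 1)*6 = -1*6 = -6)
W(x, y) = 1/19 (W(x, y) = 1/(25 - 6) = 1/19)
V(X) = √(-4 + X)
-238/V(W(3, 0)) = -238/√(-4 + 1/19) = -238*(-I*√57/15) = -(-238)*I*√57/15 = 238*I*√57/15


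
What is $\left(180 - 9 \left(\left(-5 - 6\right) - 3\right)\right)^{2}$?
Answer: $93636$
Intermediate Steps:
$\left(180 - 9 \left(\left(-5 - 6\right) - 3\right)\right)^{2} = \left(180 - 9 \left(-11 - 3\right)\right)^{2} = \left(180 - -126\right)^{2} = \left(180 + 126\right)^{2} = 306^{2} = 93636$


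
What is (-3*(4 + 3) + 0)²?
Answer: 441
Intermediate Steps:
(-3*(4 + 3) + 0)² = (-3*7 + 0)² = (-21 + 0)² = (-21)² = 441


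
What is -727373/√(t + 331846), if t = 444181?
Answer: -727373*√776027/776027 ≈ -825.69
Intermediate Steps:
-727373/√(t + 331846) = -727373/√(444181 + 331846) = -727373*√776027/776027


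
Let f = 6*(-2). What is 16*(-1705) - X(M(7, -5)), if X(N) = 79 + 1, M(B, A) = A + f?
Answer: -27360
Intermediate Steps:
f = -12
M(B, A) = -12 + A (M(B, A) = A - 12 = -12 + A)
X(N) = 80
16*(-1705) - X(M(7, -5)) = 16*(-1705) - 1*80 = -27280 - 80 = -27360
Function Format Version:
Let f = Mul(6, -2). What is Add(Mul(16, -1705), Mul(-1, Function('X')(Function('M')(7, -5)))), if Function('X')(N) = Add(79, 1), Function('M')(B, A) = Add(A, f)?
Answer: -27360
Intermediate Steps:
f = -12
Function('M')(B, A) = Add(-12, A) (Function('M')(B, A) = Add(A, -12) = Add(-12, A))
Function('X')(N) = 80
Add(Mul(16, -1705), Mul(-1, Function('X')(Function('M')(7, -5)))) = Add(Mul(16, -1705), Mul(-1, 80)) = Add(-27280, -80) = -27360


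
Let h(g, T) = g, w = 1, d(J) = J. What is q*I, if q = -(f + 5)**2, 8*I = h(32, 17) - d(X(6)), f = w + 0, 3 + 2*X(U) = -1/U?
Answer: -1209/8 ≈ -151.13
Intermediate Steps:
X(U) = -3/2 - 1/(2*U) (X(U) = -3/2 + (-1/U)/2 = -3/2 - 1/(2*U))
f = 1 (f = 1 + 0 = 1)
I = 403/96 (I = (32 - (-1 - 3*6)/(2*6))/8 = (32 - (-1 - 18)/(2*6))/8 = (32 - (-19)/(2*6))/8 = (32 - 1*(-19/12))/8 = (32 + 19/12)/8 = (1/8)*(403/12) = 403/96 ≈ 4.1979)
q = -36 (q = -(1 + 5)**2 = -1*6**2 = -1*36 = -36)
q*I = -36*403/96 = -1209/8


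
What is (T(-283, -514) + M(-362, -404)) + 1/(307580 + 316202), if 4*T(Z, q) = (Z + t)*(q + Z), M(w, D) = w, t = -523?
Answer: 49975386549/311891 ≈ 1.6023e+5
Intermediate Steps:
T(Z, q) = (-523 + Z)*(Z + q)/4 (T(Z, q) = ((Z - 523)*(q + Z))/4 = ((-523 + Z)*(Z + q))/4 = (-523 + Z)*(Z + q)/4)
(T(-283, -514) + M(-362, -404)) + 1/(307580 + 316202) = ((-523/4*(-283) - 523/4*(-514) + (¼)*(-283)² + (¼)*(-283)*(-514)) - 362) + 1/(307580 + 316202) = ((148009/4 + 134411/2 + (¼)*80089 + 72731/2) - 362) + 1/623782 = ((148009/4 + 134411/2 + 80089/4 + 72731/2) - 362) + 1/623782 = (321191/2 - 362) + 1/623782 = 320467/2 + 1/623782 = 49975386549/311891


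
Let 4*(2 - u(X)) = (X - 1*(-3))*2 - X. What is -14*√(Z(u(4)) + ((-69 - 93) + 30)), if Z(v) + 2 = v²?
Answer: -7*I*√535 ≈ -161.91*I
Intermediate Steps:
u(X) = ½ - X/4 (u(X) = 2 - ((X - 1*(-3))*2 - X)/4 = 2 - ((X + 3)*2 - X)/4 = 2 - ((3 + X)*2 - X)/4 = 2 - ((6 + 2*X) - X)/4 = 2 - (6 + X)/4 = 2 + (-3/2 - X/4) = ½ - X/4)
Z(v) = -2 + v²
-14*√(Z(u(4)) + ((-69 - 93) + 30)) = -14*√((-2 + (½ - ¼*4)²) + ((-69 - 93) + 30)) = -14*√((-2 + (½ - 1)²) + (-162 + 30)) = -14*√((-2 + (-½)²) - 132) = -14*√((-2 + ¼) - 132) = -14*√(-7/4 - 132) = -7*I*√535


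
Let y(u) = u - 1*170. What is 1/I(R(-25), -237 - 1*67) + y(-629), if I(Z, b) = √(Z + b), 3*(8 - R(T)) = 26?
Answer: -799 - I*√2742/914 ≈ -799.0 - 0.057291*I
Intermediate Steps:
y(u) = -170 + u (y(u) = u - 170 = -170 + u)
R(T) = -⅔ (R(T) = 8 - ⅓*26 = 8 - 26/3 = -⅔)
1/I(R(-25), -237 - 1*67) + y(-629) = 1/(√(-⅔ + (-237 - 1*67))) + (-170 - 629) = 1/(√(-⅔ + (-237 - 67))) - 799 = 1/(√(-⅔ - 304)) - 799 = 1/(√(-914/3)) - 799 = 1/(I*√2742/3) - 799 = -I*√2742/914 - 799 = -799 - I*√2742/914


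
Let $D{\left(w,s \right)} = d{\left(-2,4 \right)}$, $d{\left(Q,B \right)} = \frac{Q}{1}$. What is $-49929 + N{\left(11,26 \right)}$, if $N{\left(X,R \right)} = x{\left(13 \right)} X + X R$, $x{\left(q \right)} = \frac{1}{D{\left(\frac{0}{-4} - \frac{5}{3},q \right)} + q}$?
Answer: $-49642$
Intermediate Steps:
$d{\left(Q,B \right)} = Q$ ($d{\left(Q,B \right)} = Q 1 = Q$)
$D{\left(w,s \right)} = -2$
$x{\left(q \right)} = \frac{1}{-2 + q}$
$N{\left(X,R \right)} = \frac{X}{11} + R X$ ($N{\left(X,R \right)} = \frac{X}{-2 + 13} + X R = \frac{X}{11} + R X$)
$-49929 + N{\left(11,26 \right)} = -49929 + 11 \left(\frac{1}{11} + 26\right) = -49929 + 11 \cdot \frac{287}{11} = -49929 + 287 = -49642$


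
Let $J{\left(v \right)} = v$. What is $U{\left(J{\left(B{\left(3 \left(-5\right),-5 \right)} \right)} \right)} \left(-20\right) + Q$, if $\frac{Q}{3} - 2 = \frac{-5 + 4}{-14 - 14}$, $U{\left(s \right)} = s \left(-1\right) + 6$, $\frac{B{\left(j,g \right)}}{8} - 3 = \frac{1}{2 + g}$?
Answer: $\frac{26273}{84} \approx 312.77$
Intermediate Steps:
$B{\left(j,g \right)} = 24 + \frac{8}{2 + g}$
$U{\left(s \right)} = 6 - s$ ($U{\left(s \right)} = - s + 6 = 6 - s$)
$Q = \frac{171}{28}$ ($Q = 6 + 3 \frac{-5 + 4}{-14 - 14} = 6 + 3 \left(- \frac{1}{-28}\right) = 6 + 3 \left(\left(-1\right) \left(- \frac{1}{28}\right)\right) = 6 + 3 \cdot \frac{1}{28} = 6 + \frac{3}{28} = \frac{171}{28} \approx 6.1071$)
$U{\left(J{\left(B{\left(3 \left(-5\right),-5 \right)} \right)} \right)} \left(-20\right) + Q = \left(6 - \frac{8 \left(7 + 3 \left(-5\right)\right)}{2 - 5}\right) \left(-20\right) + \frac{171}{28} = \left(6 - \frac{8 \left(7 - 15\right)}{-3}\right) \left(-20\right) + \frac{171}{28} = \left(6 - 8 \left(- \frac{1}{3}\right) \left(-8\right)\right) \left(-20\right) + \frac{171}{28} = \left(6 - \frac{64}{3}\right) \left(-20\right) + \frac{171}{28} = \left(- \frac{46}{3}\right) \left(-20\right) + \frac{171}{28} = \frac{920}{3} + \frac{171}{28} = \frac{26273}{84}$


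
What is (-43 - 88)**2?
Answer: 17161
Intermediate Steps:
(-43 - 88)**2 = (-131)**2 = 17161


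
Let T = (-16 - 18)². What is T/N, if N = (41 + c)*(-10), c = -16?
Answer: -578/125 ≈ -4.6240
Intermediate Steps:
T = 1156 (T = (-34)² = 1156)
N = -250 (N = (41 - 16)*(-10) = 25*(-10) = -250)
T/N = 1156/(-250) = 1156*(-1/250) = -578/125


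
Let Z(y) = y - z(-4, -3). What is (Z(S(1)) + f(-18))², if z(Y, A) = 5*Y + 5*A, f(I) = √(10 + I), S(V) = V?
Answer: 1288 + 144*I*√2 ≈ 1288.0 + 203.65*I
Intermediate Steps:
z(Y, A) = 5*A + 5*Y
Z(y) = 35 + y (Z(y) = y - (5*(-3) + 5*(-4)) = y - (-15 - 20) = y - 1*(-35) = y + 35 = 35 + y)
(Z(S(1)) + f(-18))² = ((35 + 1) + √(10 - 18))² = (36 + √(-8))² = (36 + 2*I*√2)²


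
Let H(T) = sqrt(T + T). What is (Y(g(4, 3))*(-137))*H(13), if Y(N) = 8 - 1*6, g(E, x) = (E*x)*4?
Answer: -274*sqrt(26) ≈ -1397.1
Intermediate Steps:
g(E, x) = 4*E*x
H(T) = sqrt(2)*sqrt(T) (H(T) = sqrt(2*T) = sqrt(2)*sqrt(T))
Y(N) = 2 (Y(N) = 8 - 6 = 2)
(Y(g(4, 3))*(-137))*H(13) = (2*(-137))*(sqrt(2)*sqrt(13)) = -274*sqrt(26)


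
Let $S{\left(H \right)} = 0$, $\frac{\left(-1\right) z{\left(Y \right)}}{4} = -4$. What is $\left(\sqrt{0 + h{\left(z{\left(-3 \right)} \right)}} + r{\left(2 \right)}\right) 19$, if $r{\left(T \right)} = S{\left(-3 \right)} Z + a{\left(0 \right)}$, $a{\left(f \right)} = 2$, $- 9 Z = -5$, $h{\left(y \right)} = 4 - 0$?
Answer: $76$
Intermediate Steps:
$z{\left(Y \right)} = 16$ ($z{\left(Y \right)} = \left(-4\right) \left(-4\right) = 16$)
$h{\left(y \right)} = 4$ ($h{\left(y \right)} = 4 + 0 = 4$)
$Z = \frac{5}{9}$ ($Z = \left(- \frac{1}{9}\right) \left(-5\right) = \frac{5}{9} \approx 0.55556$)
$r{\left(T \right)} = 2$ ($r{\left(T \right)} = 0 \cdot \frac{5}{9} + 2 = 0 + 2 = 2$)
$\left(\sqrt{0 + h{\left(z{\left(-3 \right)} \right)}} + r{\left(2 \right)}\right) 19 = \left(\sqrt{0 + 4} + 2\right) 19 = \left(\sqrt{4} + 2\right) 19 = \left(2 + 2\right) 19 = 4 \cdot 19 = 76$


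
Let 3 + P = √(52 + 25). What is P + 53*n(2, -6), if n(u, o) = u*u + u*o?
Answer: -427 + √77 ≈ -418.23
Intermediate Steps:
n(u, o) = u² + o*u
P = -3 + √77 (P = -3 + √(52 + 25) = -3 + √77 ≈ 5.7750)
P + 53*n(2, -6) = (-3 + √77) + 53*(2*(-6 + 2)) = (-3 + √77) + 53*(2*(-4)) = (-3 + √77) + 53*(-8) = (-3 + √77) - 424 = -427 + √77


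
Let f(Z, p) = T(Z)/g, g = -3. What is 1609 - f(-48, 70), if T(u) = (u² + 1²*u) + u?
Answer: 2345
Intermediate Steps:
T(u) = u² + 2*u (T(u) = (u² + 1*u) + u = (u² + u) + u = (u + u²) + u = u² + 2*u)
f(Z, p) = -Z*(2 + Z)/3 (f(Z, p) = (Z*(2 + Z))/(-3) = (Z*(2 + Z))*(-⅓) = -Z*(2 + Z)/3)
1609 - f(-48, 70) = 1609 - (-1)*(-48)*(2 - 48)/3 = 1609 - (-1)*(-48)*(-46)/3 = 1609 - 1*(-736) = 1609 + 736 = 2345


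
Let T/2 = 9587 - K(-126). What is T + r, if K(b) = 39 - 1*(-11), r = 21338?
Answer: 40412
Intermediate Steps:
K(b) = 50 (K(b) = 39 + 11 = 50)
T = 19074 (T = 2*(9587 - 1*50) = 2*(9587 - 50) = 2*9537 = 19074)
T + r = 19074 + 21338 = 40412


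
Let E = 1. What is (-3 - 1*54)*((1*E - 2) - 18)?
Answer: 1083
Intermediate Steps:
(-3 - 1*54)*((1*E - 2) - 18) = (-3 - 1*54)*((1*1 - 2) - 18) = (-3 - 54)*((1 - 2) - 18) = -57*(-1 - 18) = -57*(-19) = 1083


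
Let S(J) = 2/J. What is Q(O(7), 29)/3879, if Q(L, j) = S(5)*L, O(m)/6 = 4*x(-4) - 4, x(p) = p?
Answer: -16/1293 ≈ -0.012374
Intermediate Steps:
O(m) = -120 (O(m) = 6*(4*(-4) - 4) = 6*(-16 - 4) = 6*(-20) = -120)
Q(L, j) = 2*L/5 (Q(L, j) = (2/5)*L = (2*(⅕))*L = 2*L/5)
Q(O(7), 29)/3879 = ((⅖)*(-120))/3879 = -48*1/3879 = -16/1293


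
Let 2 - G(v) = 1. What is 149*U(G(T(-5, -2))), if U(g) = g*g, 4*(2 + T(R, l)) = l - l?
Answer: 149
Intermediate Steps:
T(R, l) = -2 (T(R, l) = -2 + (l - l)/4 = -2 + (¼)*0 = -2 + 0 = -2)
G(v) = 1 (G(v) = 2 - 1*1 = 2 - 1 = 1)
U(g) = g²
149*U(G(T(-5, -2))) = 149*1² = 149*1 = 149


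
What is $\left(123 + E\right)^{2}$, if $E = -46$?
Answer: $5929$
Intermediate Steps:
$\left(123 + E\right)^{2} = \left(123 - 46\right)^{2} = 77^{2} = 5929$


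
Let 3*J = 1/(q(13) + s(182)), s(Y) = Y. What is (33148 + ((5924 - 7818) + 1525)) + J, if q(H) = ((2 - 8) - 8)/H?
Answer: 231288637/7056 ≈ 32779.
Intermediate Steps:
q(H) = -14/H (q(H) = (-6 - 8)/H = -14/H)
J = 13/7056 (J = 1/(3*(-14/13 + 182)) = 1/(3*(2352/13)) = (⅓)*(13/2352) = 13/7056 ≈ 0.0018424)
(33148 + ((5924 - 7818) + 1525)) + J = (33148 + ((5924 - 7818) + 1525)) + 13/7056 = (33148 + (-1894 + 1525)) + 13/7056 = (33148 - 369) + 13/7056 = 32779 + 13/7056 = 231288637/7056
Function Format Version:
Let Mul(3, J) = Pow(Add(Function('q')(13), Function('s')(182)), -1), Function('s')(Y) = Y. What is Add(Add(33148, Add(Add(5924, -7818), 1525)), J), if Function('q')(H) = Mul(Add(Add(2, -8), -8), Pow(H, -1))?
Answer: Rational(231288637, 7056) ≈ 32779.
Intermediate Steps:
Function('q')(H) = Mul(-14, Pow(H, -1)) (Function('q')(H) = Mul(Add(-6, -8), Pow(H, -1)) = Mul(-14, Pow(H, -1)))
J = Rational(13, 7056) (J = Mul(Rational(1, 3), Pow(Add(Mul(-14, Pow(13, -1)), 182), -1)) = Mul(Rational(1, 3), Pow(Add(Mul(-14, Rational(1, 13)), 182), -1)) = Mul(Rational(1, 3), Pow(Add(Rational(-14, 13), 182), -1)) = Mul(Rational(1, 3), Pow(Rational(2352, 13), -1)) = Mul(Rational(1, 3), Rational(13, 2352)) = Rational(13, 7056) ≈ 0.0018424)
Add(Add(33148, Add(Add(5924, -7818), 1525)), J) = Add(Add(33148, Add(Add(5924, -7818), 1525)), Rational(13, 7056)) = Add(Add(33148, Add(-1894, 1525)), Rational(13, 7056)) = Add(Add(33148, -369), Rational(13, 7056)) = Add(32779, Rational(13, 7056)) = Rational(231288637, 7056)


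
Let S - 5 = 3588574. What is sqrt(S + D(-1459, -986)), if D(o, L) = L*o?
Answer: sqrt(5027153) ≈ 2242.1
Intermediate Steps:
S = 3588579 (S = 5 + 3588574 = 3588579)
sqrt(S + D(-1459, -986)) = sqrt(3588579 - 986*(-1459)) = sqrt(3588579 + 1438574) = sqrt(5027153)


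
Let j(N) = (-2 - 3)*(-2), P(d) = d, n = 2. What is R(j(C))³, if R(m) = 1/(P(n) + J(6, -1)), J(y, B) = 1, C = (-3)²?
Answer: 1/27 ≈ 0.037037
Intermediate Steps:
C = 9
j(N) = 10 (j(N) = -5*(-2) = 10)
R(m) = ⅓ (R(m) = 1/(2 + 1) = 1/3 = ⅓)
R(j(C))³ = (⅓)³ = 1/27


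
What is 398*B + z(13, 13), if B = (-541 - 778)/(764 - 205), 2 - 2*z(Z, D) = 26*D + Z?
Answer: -1245015/1118 ≈ -1113.6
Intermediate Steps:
z(Z, D) = 1 - 13*D - Z/2 (z(Z, D) = 1 - (26*D + Z)/2 = 1 - (Z + 26*D)/2 = 1 + (-13*D - Z/2) = 1 - 13*D - Z/2)
B = -1319/559 ≈ -2.3596
398*B + z(13, 13) = 398*(-1319/559) + (1 - 13*13 - ½*13) = -524962/559 + (1 - 169 - 13/2) = -524962/559 - 349/2 = -1245015/1118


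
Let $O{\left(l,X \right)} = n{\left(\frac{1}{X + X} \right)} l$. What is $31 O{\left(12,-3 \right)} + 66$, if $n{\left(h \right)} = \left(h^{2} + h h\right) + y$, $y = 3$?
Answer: $\frac{3608}{3} \approx 1202.7$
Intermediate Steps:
$n{\left(h \right)} = 3 + 2 h^{2}$ ($n{\left(h \right)} = \left(h^{2} + h h\right) + 3 = \left(h^{2} + h^{2}\right) + 3 = 2 h^{2} + 3 = 3 + 2 h^{2}$)
$O{\left(l,X \right)} = l \left(3 + \frac{1}{2 X^{2}}\right)$ ($O{\left(l,X \right)} = \left(3 + 2 \left(\frac{1}{X + X}\right)^{2}\right) l = \left(3 + 2 \left(\frac{1}{2 X}\right)^{2}\right) l = \left(3 + 2 \frac{1}{4 X^{2}}\right) l = \left(3 + \frac{1}{2 X^{2}}\right) l = l \left(3 + \frac{1}{2 X^{2}}\right)$)
$31 O{\left(12,-3 \right)} + 66 = 31 \left(3 \cdot 12 + \frac{1}{2} \cdot 12 \cdot \frac{1}{9}\right) + 66 = 31 \left(36 + \frac{1}{2} \cdot 12 \cdot \frac{1}{9}\right) + 66 = 31 \left(36 + \frac{2}{3}\right) + 66 = 31 \cdot \frac{110}{3} + 66 = \frac{3410}{3} + 66 = \frac{3608}{3}$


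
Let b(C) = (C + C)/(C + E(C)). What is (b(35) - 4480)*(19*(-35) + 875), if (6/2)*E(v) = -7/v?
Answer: -123189675/131 ≈ -9.4038e+5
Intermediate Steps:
E(v) = -7/(3*v) (E(v) = (-7/v)/3 = -7/(3*v))
b(C) = 2*C/(C - 7/(3*C)) (b(C) = (C + C)/(C - 7/(3*C)) = (2*C)/(C - 7/(3*C)) = 2*C/(C - 7/(3*C)))
(b(35) - 4480)*(19*(-35) + 875) = (6*35²/(-7 + 3*35²) - 4480)*(19*(-35) + 875) = (6*1225/(-7 + 3*1225) - 4480)*(-665 + 875) = (6*1225/(-7 + 3675) - 4480)*210 = (6*1225/3668 - 4480)*210 = (6*1225*(1/3668) - 4480)*210 = (525/262 - 4480)*210 = -1173235/262*210 = -123189675/131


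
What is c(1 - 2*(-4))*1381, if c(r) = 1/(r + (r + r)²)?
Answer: 1381/333 ≈ 4.1471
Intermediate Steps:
c(r) = 1/(r + 4*r²) (c(r) = 1/(r + (2*r)²) = 1/(r + 4*r²))
c(1 - 2*(-4))*1381 = (1/((1 - 2*(-4))*(1 + 4*(1 - 2*(-4)))))*1381 = (1/((1 + 8)*(1 + 4*(1 + 8))))*1381 = (1/(9*(1 + 4*9)))*1381 = (1/(9*(1 + 36)))*1381 = ((⅑)/37)*1381 = ((⅑)*(1/37))*1381 = (1/333)*1381 = 1381/333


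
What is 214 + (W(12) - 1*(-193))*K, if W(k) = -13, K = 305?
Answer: 55114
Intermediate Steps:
214 + (W(12) - 1*(-193))*K = 214 + (-13 - 1*(-193))*305 = 214 + (-13 + 193)*305 = 214 + 180*305 = 214 + 54900 = 55114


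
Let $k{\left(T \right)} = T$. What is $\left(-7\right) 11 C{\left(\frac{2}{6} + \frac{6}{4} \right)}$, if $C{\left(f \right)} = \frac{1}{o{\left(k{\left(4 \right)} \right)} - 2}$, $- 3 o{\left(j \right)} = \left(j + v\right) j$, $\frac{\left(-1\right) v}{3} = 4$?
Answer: $- \frac{231}{26} \approx -8.8846$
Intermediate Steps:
$v = -12$ ($v = \left(-3\right) 4 = -12$)
$o{\left(j \right)} = - \frac{j \left(-12 + j\right)}{3}$ ($o{\left(j \right)} = - \frac{\left(j - 12\right) j}{3} = - \frac{\left(-12 + j\right) j}{3} = - \frac{j \left(-12 + j\right)}{3}$)
$C{\left(f \right)} = \frac{3}{26}$ ($C{\left(f \right)} = \frac{1}{\frac{1}{3} \cdot 4 \left(12 - 4\right) - 2} = \frac{1}{\frac{1}{3} \cdot 4 \cdot 8 - 2} = \frac{1}{\frac{32}{3} - 2} = \frac{1}{\frac{26}{3}} = \frac{3}{26}$)
$\left(-7\right) 11 C{\left(\frac{2}{6} + \frac{6}{4} \right)} = \left(-7\right) 11 \cdot \frac{3}{26} = \left(-77\right) \frac{3}{26} = - \frac{231}{26}$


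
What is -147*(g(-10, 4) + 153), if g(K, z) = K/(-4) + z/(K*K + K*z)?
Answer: -228683/10 ≈ -22868.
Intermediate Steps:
g(K, z) = -K/4 + z/(K² + K*z) (g(K, z) = K*(-¼) + z/(K² + K*z) = -K/4 + z/(K² + K*z))
-147*(g(-10, 4) + 153) = -147*((¼)*(-1*(-10)³ + 4*4 - 1*4*(-10)²)/(-10*(-10 + 4)) + 153) = -147*((¼)*(-⅒)*(-1*(-1000) + 16 - 1*4*100)/(-6) + 153) = -147*((¼)*(-⅒)*(-⅙)*(1000 + 16 - 400) + 153) = -147*((¼)*(-⅒)*(-⅙)*616 + 153) = -147*(77/30 + 153) = -147*4667/30 = -228683/10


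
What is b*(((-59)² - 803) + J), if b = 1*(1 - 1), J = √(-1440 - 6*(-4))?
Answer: 0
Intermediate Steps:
J = 2*I*√354 (J = √(-1440 + 24) = √(-1416) = 2*I*√354 ≈ 37.63*I)
b = 0 (b = 1*0 = 0)
b*(((-59)² - 803) + J) = 0*(((-59)² - 803) + 2*I*√354) = 0*((3481 - 803) + 2*I*√354) = 0*(2678 + 2*I*√354) = 0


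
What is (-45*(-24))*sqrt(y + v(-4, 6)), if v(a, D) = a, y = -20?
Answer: 2160*I*sqrt(6) ≈ 5290.9*I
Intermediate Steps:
(-45*(-24))*sqrt(y + v(-4, 6)) = (-45*(-24))*sqrt(-20 - 4) = 1080*sqrt(-24) = 1080*(2*I*sqrt(6)) = 2160*I*sqrt(6)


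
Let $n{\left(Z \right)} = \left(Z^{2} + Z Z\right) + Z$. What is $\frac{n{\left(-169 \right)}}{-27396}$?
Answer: $- \frac{56953}{27396} \approx -2.0789$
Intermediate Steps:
$n{\left(Z \right)} = Z + 2 Z^{2}$ ($n{\left(Z \right)} = \left(Z^{2} + Z^{2}\right) + Z = 2 Z^{2} + Z = Z + 2 Z^{2}$)
$\frac{n{\left(-169 \right)}}{-27396} = \frac{\left(-169\right) \left(1 + 2 \left(-169\right)\right)}{-27396} = - 169 \left(1 - 338\right) \left(- \frac{1}{27396}\right) = \left(-169\right) \left(-337\right) \left(- \frac{1}{27396}\right) = 56953 \left(- \frac{1}{27396}\right) = - \frac{56953}{27396}$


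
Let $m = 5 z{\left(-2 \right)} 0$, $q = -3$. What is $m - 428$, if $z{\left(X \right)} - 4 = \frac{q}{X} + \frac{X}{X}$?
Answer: $-428$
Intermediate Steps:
$z{\left(X \right)} = 5 - \frac{3}{X}$ ($z{\left(X \right)} = 4 - \left(\frac{3}{X} - \frac{X}{X}\right) = 4 + \left(- \frac{3}{X} + 1\right) = 4 + \left(1 - \frac{3}{X}\right) = 5 - \frac{3}{X}$)
$m = 0$ ($m = 5 \left(5 - \frac{3}{-2}\right) 0 = 5 \left(5 - - \frac{3}{2}\right) 0 = 5 \left(5 + \frac{3}{2}\right) 0 = 5 \cdot \frac{13}{2} \cdot 0 = \frac{65}{2} \cdot 0 = 0$)
$m - 428 = 0 - 428 = -428$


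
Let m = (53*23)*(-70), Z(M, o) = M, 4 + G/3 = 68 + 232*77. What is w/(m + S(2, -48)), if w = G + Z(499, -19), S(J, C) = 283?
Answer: -54283/85047 ≈ -0.63827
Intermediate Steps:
G = 53784 (G = -12 + 3*(68 + 232*77) = -12 + 3*(68 + 17864) = -12 + 3*17932 = -12 + 53796 = 53784)
m = -85330 (m = 1219*(-70) = -85330)
w = 54283 (w = 53784 + 499 = 54283)
w/(m + S(2, -48)) = 54283/(-85330 + 283) = 54283/(-85047) = 54283*(-1/85047) = -54283/85047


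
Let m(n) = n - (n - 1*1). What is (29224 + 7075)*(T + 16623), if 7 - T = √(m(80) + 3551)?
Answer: 603652370 - 145196*√222 ≈ 6.0149e+8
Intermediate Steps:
m(n) = 1 (m(n) = n - (n - 1) = n - (-1 + n) = n + (1 - n) = 1)
T = 7 - 4*√222 (T = 7 - √(1 + 3551) = 7 - √3552 = 7 - 4*√222 ≈ -52.599)
(29224 + 7075)*(T + 16623) = (29224 + 7075)*((7 - 4*√222) + 16623) = 36299*(16630 - 4*√222) = 603652370 - 145196*√222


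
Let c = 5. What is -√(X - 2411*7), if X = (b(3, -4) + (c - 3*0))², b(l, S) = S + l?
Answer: -I*√16861 ≈ -129.85*I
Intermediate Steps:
X = 16 (X = ((-4 + 3) + (5 - 3*0))² = (-1 + (5 + 0))² = (-1 + 5)² = 4² = 16)
-√(X - 2411*7) = -√(16 - 2411*7) = -√(16 - 16877) = -√(-16861) = -I*√16861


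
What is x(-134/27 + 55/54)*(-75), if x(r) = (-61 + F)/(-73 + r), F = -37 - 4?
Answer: -27540/277 ≈ -99.422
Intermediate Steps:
F = -41
x(r) = -102/(-73 + r) (x(r) = (-61 - 41)/(-73 + r) = -102/(-73 + r))
x(-134/27 + 55/54)*(-75) = -102/(-73 + (-134/27 + 55/54))*(-75) = -102/(-73 - 71/18)*(-75) = -102/(-1385/18)*(-75) = -102*(-18/1385)*(-75) = (1836/1385)*(-75) = -27540/277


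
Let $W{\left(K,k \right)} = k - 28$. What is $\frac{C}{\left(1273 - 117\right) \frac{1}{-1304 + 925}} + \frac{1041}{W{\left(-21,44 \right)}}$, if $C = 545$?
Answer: $- \frac{525371}{4624} \approx -113.62$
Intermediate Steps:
$W{\left(K,k \right)} = -28 + k$ ($W{\left(K,k \right)} = k - 28 = -28 + k$)
$\frac{C}{\left(1273 - 117\right) \frac{1}{-1304 + 925}} + \frac{1041}{W{\left(-21,44 \right)}} = \frac{545}{\left(1273 - 117\right) \frac{1}{-1304 + 925}} + \frac{1041}{-28 + 44} = \frac{545}{1156 \frac{1}{-379}} + \frac{1041}{16} = \frac{545}{1156 \left(- \frac{1}{379}\right)} + 1041 \cdot \frac{1}{16} = \frac{545}{- \frac{1156}{379}} + \frac{1041}{16} = 545 \left(- \frac{379}{1156}\right) + \frac{1041}{16} = - \frac{206555}{1156} + \frac{1041}{16} = - \frac{525371}{4624}$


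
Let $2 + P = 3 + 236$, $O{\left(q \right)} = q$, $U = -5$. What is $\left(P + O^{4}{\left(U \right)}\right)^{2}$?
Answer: $743044$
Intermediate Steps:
$P = 237$ ($P = -2 + \left(3 + 236\right) = -2 + 239 = 237$)
$\left(P + O^{4}{\left(U \right)}\right)^{2} = \left(237 + \left(-5\right)^{4}\right)^{2} = \left(237 + 625\right)^{2} = 862^{2} = 743044$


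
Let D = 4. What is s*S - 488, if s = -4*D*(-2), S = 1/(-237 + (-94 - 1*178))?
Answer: -248424/509 ≈ -488.06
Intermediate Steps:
S = -1/509 (S = 1/(-237 + (-94 - 178)) = 1/(-237 - 272) = 1/(-509) = -1/509 ≈ -0.0019646)
s = 32 (s = -4*4*(-2) = -16*(-2) = 32)
s*S - 488 = 32*(-1/509) - 488 = -32/509 - 488 = -248424/509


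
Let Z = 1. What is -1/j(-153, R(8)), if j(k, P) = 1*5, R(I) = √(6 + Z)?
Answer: -⅕ ≈ -0.20000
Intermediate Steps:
R(I) = √7 (R(I) = √(6 + 1) = √7)
j(k, P) = 5
-1/j(-153, R(8)) = -1/5 = -1*⅕ = -⅕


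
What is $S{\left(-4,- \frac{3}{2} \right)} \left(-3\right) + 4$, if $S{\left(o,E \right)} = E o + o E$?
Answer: $-32$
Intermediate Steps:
$S{\left(o,E \right)} = 2 E o$ ($S{\left(o,E \right)} = E o + E o = 2 E o$)
$S{\left(-4,- \frac{3}{2} \right)} \left(-3\right) + 4 = 2 \left(- \frac{3}{2}\right) \left(-4\right) \left(-3\right) + 4 = 12 \left(-3\right) + 4 = -36 + 4 = -32$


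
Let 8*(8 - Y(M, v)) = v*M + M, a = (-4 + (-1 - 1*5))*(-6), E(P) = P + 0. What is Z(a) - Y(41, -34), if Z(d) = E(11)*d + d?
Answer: 4343/8 ≈ 542.88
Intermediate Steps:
E(P) = P
a = 60 (a = (-4 + (-1 - 5))*(-6) = (-4 - 6)*(-6) = -10*(-6) = 60)
Y(M, v) = 8 - M/8 - M*v/8 (Y(M, v) = 8 - (v*M + M)/8 = 8 - (M*v + M)/8 = 8 - (M + M*v)/8 = 8 + (-M/8 - M*v/8) = 8 - M/8 - M*v/8)
Z(d) = 12*d (Z(d) = 11*d + d = 12*d)
Z(a) - Y(41, -34) = 12*60 - (8 - ⅛*41 - ⅛*41*(-34)) = 720 - (8 - 41/8 + 697/4) = 720 - 1*1417/8 = 720 - 1417/8 = 4343/8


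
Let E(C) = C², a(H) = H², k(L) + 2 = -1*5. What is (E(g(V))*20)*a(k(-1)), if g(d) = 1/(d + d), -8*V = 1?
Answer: 15680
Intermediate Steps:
k(L) = -7 (k(L) = -2 - 1*5 = -2 - 5 = -7)
V = -⅛ (V = -⅛*1 = -⅛ ≈ -0.12500)
g(d) = 1/(2*d)
(E(g(V))*20)*a(k(-1)) = ((1/(2*(-⅛)))²*20)*(-7)² = (((½)*(-8))²*20)*49 = ((-4)²*20)*49 = (16*20)*49 = 320*49 = 15680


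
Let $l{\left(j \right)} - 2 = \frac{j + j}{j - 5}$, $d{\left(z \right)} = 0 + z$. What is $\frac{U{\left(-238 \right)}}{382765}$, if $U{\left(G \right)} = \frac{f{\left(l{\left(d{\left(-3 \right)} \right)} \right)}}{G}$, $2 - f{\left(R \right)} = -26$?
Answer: $- \frac{2}{6507005} \approx -3.0736 \cdot 10^{-7}$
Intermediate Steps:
$d{\left(z \right)} = z$
$l{\left(j \right)} = 2 + \frac{2 j}{-5 + j}$ ($l{\left(j \right)} = 2 + \frac{j + j}{j - 5} = 2 + \frac{2 j}{-5 + j}$)
$f{\left(R \right)} = 28$ ($f{\left(R \right)} = 2 - -26 = 2 + 26 = 28$)
$U{\left(G \right)} = \frac{28}{G}$
$\frac{U{\left(-238 \right)}}{382765} = \frac{28 \frac{1}{-238}}{382765} = 28 \left(- \frac{1}{238}\right) \frac{1}{382765} = \left(- \frac{2}{17}\right) \frac{1}{382765} = - \frac{2}{6507005}$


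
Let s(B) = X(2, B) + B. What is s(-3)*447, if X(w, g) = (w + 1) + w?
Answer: 894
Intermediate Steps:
X(w, g) = 1 + 2*w (X(w, g) = (1 + w) + w = 1 + 2*w)
s(B) = 5 + B (s(B) = (1 + 2*2) + B = (1 + 4) + B = 5 + B)
s(-3)*447 = (5 - 3)*447 = 2*447 = 894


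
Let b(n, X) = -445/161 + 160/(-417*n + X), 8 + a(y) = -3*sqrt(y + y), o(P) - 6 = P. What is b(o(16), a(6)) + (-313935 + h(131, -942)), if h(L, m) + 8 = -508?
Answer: -533539688858152/1696718947 + 120*sqrt(3)/10538627 ≈ -3.1445e+5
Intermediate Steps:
o(P) = 6 + P
h(L, m) = -516 (h(L, m) = -8 - 508 = -516)
a(y) = -8 - 3*sqrt(2)*sqrt(y) (a(y) = -8 - 3*sqrt(y + y) = -8 - 3*sqrt(2)*sqrt(y))
b(n, X) = -445/161 + 160/(X - 417*n) (b(n, X) = -445*1/161 + 160/(X - 417*n) = -445/161 + 160/(X - 417*n))
b(o(16), a(6)) + (-313935 + h(131, -942)) = 5*(5152 - 89*(-8 - 3*sqrt(2)*sqrt(6)) + 37113*(6 + 16))/(161*((-8 - 3*sqrt(2)*sqrt(6)) - 417*(6 + 16))) + (-313935 - 516) = 5*(5152 - 89*(-8 - 6*sqrt(3)) + 37113*22)/(161*((-8 - 6*sqrt(3)) - 417*22)) - 314451 = 5*(5152 + (712 + 534*sqrt(3)) + 816486)/(161*((-8 - 6*sqrt(3)) - 9174)) - 314451 = 5*(822350 + 534*sqrt(3))/(161*(-9182 - 6*sqrt(3))) - 314451 = -314451 + 5*(822350 + 534*sqrt(3))/(161*(-9182 - 6*sqrt(3)))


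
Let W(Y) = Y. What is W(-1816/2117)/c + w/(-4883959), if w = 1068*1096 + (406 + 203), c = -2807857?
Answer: -6961502648687309/29031391572231971 ≈ -0.23979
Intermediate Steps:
w = 1171137 (w = 1170528 + 609 = 1171137)
W(-1816/2117)/c + w/(-4883959) = -1816/2117/(-2807857) + 1171137/(-4883959) = -1816*1/2117*(-1/2807857) + 1171137*(-1/4883959) = -1816/2117*(-1/2807857) - 1171137/4883959 = 1816/5944233269 - 1171137/4883959 = -6961502648687309/29031391572231971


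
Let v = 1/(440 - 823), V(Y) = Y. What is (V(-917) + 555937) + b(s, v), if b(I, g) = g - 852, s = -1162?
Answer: 212246343/383 ≈ 5.5417e+5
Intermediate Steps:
v = -1/383 (v = 1/(-383) = -1/383 ≈ -0.0026110)
b(I, g) = -852 + g
(V(-917) + 555937) + b(s, v) = (-917 + 555937) + (-852 - 1/383) = 555020 - 326317/383 = 212246343/383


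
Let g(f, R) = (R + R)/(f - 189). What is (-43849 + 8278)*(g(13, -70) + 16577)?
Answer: -25946305533/44 ≈ -5.8969e+8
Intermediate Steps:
g(f, R) = 2*R/(-189 + f) (g(f, R) = (2*R)/(-189 + f) = 2*R/(-189 + f))
(-43849 + 8278)*(g(13, -70) + 16577) = (-43849 + 8278)*(2*(-70)/(-189 + 13) + 16577) = -35571*(2*(-70)/(-176) + 16577) = -35571*(2*(-70)*(-1/176) + 16577) = -35571*(35/44 + 16577) = -35571*729423/44 = -25946305533/44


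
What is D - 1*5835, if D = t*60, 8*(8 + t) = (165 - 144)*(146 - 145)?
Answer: -12315/2 ≈ -6157.5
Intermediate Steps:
t = -43/8 (t = -8 + ((165 - 144)*(146 - 145))/8 = -8 + (21*1)/8 = -8 + (1/8)*21 = -8 + 21/8 = -43/8 ≈ -5.3750)
D = -645/2 (D = -43/8*60 = -645/2 ≈ -322.50)
D - 1*5835 = -645/2 - 1*5835 = -645/2 - 5835 = -12315/2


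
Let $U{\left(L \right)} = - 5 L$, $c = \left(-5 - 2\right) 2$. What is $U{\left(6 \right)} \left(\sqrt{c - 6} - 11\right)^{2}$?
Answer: $-3030 + 1320 i \sqrt{5} \approx -3030.0 + 2951.6 i$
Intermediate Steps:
$c = -14$ ($c = \left(-7\right) 2 = -14$)
$U{\left(6 \right)} \left(\sqrt{c - 6} - 11\right)^{2} = \left(-5\right) 6 \left(\sqrt{-14 - 6} - 11\right)^{2} = - 30 \left(\sqrt{-20} - 11\right)^{2} = - 30 \left(2 i \sqrt{5} - 11\right)^{2} = - 30 \left(-11 + 2 i \sqrt{5}\right)^{2}$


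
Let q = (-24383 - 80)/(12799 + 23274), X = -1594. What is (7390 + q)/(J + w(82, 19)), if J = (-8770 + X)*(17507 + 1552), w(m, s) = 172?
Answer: -266555007/7125402437192 ≈ -3.7409e-5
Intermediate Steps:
J = -197527476 (J = (-8770 - 1594)*(17507 + 1552) = -10364*19059 = -197527476)
q = -24463/36073 ≈ -0.67815
(7390 + q)/(J + w(82, 19)) = (7390 - 24463/36073)/(-197527476 + 172) = (266555007/36073)/(-197527304) = (266555007/36073)*(-1/197527304) = -266555007/7125402437192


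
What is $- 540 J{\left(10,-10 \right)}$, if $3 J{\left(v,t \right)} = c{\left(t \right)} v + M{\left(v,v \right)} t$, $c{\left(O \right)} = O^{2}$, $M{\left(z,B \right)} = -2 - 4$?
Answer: $-190800$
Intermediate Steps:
$M{\left(z,B \right)} = -6$
$J{\left(v,t \right)} = - 2 t + \frac{v t^{2}}{3}$ ($J{\left(v,t \right)} = \frac{t^{2} v - 6 t}{3} = \frac{v t^{2} - 6 t}{3} = \frac{- 6 t + v t^{2}}{3} = - 2 t + \frac{v t^{2}}{3}$)
$- 540 J{\left(10,-10 \right)} = - 540 \cdot \frac{1}{3} \left(-10\right) \left(-6 - 100\right) = - 540 \cdot \frac{1}{3} \left(-10\right) \left(-106\right) = \left(-540\right) \frac{1060}{3} = -190800$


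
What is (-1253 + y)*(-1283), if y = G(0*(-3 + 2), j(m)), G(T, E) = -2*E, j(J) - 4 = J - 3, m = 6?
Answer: 1625561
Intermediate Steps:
j(J) = 1 + J (j(J) = 4 + (J - 3) = 4 + (-3 + J) = 1 + J)
y = -14 (y = -2*(1 + 6) = -2*7 = -14)
(-1253 + y)*(-1283) = (-1253 - 14)*(-1283) = -1267*(-1283) = 1625561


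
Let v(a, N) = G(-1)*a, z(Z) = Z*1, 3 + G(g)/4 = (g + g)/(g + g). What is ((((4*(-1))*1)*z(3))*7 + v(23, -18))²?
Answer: 71824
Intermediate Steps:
G(g) = -8 (G(g) = -12 + 4*((g + g)/(g + g)) = -12 + 4*((2*g)/((2*g))) = -12 + 4*((2*g)*(1/(2*g))) = -12 + 4*1 = -12 + 4 = -8)
z(Z) = Z
v(a, N) = -8*a
((((4*(-1))*1)*z(3))*7 + v(23, -18))² = ((((4*(-1))*1)*3)*7 - 8*23)² = ((-4*1*3)*7 - 184)² = (-4*3*7 - 184)² = (-12*7 - 184)² = (-84 - 184)² = (-268)² = 71824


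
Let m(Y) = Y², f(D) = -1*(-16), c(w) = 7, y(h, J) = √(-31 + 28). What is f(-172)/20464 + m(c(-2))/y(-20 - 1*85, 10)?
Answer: 1/1279 - 49*I*√3/3 ≈ 0.00078186 - 28.29*I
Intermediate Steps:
y(h, J) = I*√3 (y(h, J) = √(-3) = I*√3)
f(D) = 16
f(-172)/20464 + m(c(-2))/y(-20 - 1*85, 10) = 16/20464 + 7²/((I*√3)) = 16*(1/20464) + 49*(-I*√3/3) = 1/1279 - 49*I*√3/3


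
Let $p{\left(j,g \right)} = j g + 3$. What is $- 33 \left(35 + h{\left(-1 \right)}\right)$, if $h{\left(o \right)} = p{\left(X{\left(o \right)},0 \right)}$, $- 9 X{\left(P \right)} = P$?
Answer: $-1254$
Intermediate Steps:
$X{\left(P \right)} = - \frac{P}{9}$
$p{\left(j,g \right)} = 3 + g j$ ($p{\left(j,g \right)} = g j + 3 = 3 + g j$)
$h{\left(o \right)} = 3$ ($h{\left(o \right)} = 3 + 0 \left(- \frac{o}{9}\right) = 3 + 0 = 3$)
$- 33 \left(35 + h{\left(-1 \right)}\right) = - 33 \left(35 + 3\right) = \left(-33\right) 38 = -1254$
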